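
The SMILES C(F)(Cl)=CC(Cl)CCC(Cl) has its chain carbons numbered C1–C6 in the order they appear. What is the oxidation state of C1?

+2

Bonds to more-electronegative neighbours contribute +1 each, bonds to H or metals contribute −1 each, and C–C bonds contribute 0.
C1 has a double bond to C (2×0 = 0), one bond to F (+1), one bond to Cl (+1).
Oxidation state = 0 + 1 + 1 = +2.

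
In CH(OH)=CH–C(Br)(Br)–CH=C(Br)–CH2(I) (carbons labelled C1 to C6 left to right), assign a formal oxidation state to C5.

C5 has a double bond to C (2×0 = 0), one bond to C (0), one bond to Br (+1).
Oxidation state = 0 + 0 + 1 = +1.

+1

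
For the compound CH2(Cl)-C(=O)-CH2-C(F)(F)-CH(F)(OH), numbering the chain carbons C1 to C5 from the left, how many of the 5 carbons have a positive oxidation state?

Bonds to more-electronegative neighbours contribute +1 each, bonds to H or metals contribute −1 each, and C–C bonds contribute 0. Tallying each carbon:
C1: 1C, 2H, 1Cl → 0 − 2 + 1 = -1
C2: 2C, 2O → 0 + 2 = +2
C3: 2C, 2H → 0 − 2 = -2
C4: 2C, 2F → 0 + 2 = +2
C5: 1C, 1H, 1O, 1F → 0 − 1 + 1 + 1 = +1
3 carbons (C2, C4, C5) meet the condition.

3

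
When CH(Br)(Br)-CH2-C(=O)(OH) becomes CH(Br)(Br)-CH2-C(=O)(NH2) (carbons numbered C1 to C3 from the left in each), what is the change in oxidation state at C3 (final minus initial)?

Before: C3 has 1 bond to C, 3 bonds to O → oxidation state +3.
After: C3 has 1 bond to C, 2 bonds to O, 1 bond to N → oxidation state +3.
Δ = +3 − (+3) = 0, so no net redox change at C3.

0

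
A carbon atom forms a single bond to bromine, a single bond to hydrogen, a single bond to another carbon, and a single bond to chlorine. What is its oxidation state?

+1

Each bond to a more electronegative atom (O, N, halogen) counts +1, each bond to a less electronegative atom (H, metal, B, Si) counts −1, and each C–C bond counts 0.
The carbon has one bond to C (0), one bond to Cl (+1), one bond to H (-1), one bond to Br (+1).
Oxidation state = 0 + 1 − 1 + 1 = +1.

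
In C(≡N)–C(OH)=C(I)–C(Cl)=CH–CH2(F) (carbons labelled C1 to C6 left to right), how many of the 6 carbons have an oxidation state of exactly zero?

Assign +1 per bond to O/N/halogen, −1 per bond to H or an electropositive element, and 0 per bond to carbon. Tallying each carbon:
C1: 1C, 3N → 0 + 3 = +3
C2: 3C, 1O → 0 + 1 = +1
C3: 3C, 1I → 0 + 1 = +1
C4: 3C, 1Cl → 0 + 1 = +1
C5: 3C, 1H → 0 − 1 = -1
C6: 1C, 2H, 1F → 0 − 2 + 1 = -1
0 carbons meet the condition.

0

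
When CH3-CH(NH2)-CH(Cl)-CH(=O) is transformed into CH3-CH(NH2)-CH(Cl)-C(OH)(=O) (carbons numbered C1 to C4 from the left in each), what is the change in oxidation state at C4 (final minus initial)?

Before: C4 has 1 bond to C, 1 bond to H, 2 bonds to O → oxidation state +1.
After: C4 has 1 bond to C, 3 bonds to O → oxidation state +3.
Δ = +3 − (+1) = +2, so this is an oxidation at C4.

+2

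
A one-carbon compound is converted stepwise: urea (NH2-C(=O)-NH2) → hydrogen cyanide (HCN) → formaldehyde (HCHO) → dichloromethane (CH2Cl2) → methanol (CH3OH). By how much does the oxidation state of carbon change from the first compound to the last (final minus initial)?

-6

Carbon oxidation states along the series — urea: +4, hydrogen cyanide: +2, formaldehyde: 0, dichloromethane: 0, methanol: -2.
Net change = -2 − (+4) = -6.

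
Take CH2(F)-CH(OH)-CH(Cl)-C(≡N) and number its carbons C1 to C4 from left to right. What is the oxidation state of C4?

Bonds to more-electronegative neighbours contribute +1 each, bonds to H or metals contribute −1 each, and C–C bonds contribute 0.
C4 has one bond to C (0), a triple bond to N (3×+1 = +3).
Oxidation state = 0 + 3 = +3.

+3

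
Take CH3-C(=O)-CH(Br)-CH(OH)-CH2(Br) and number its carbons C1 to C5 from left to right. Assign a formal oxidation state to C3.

Count +1 for every bond to an atom more electronegative than carbon and −1 for every bond to one less electronegative; C–C bonds are 0.
C3 has one bond to C (0), one bond to C (0), one bond to H (-1), one bond to Br (+1).
Oxidation state = 0 + 0 − 1 + 1 = 0.

0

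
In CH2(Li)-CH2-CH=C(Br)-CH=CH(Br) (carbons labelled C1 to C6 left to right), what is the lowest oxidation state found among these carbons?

-3

Bonds to more-electronegative neighbours contribute +1 each, bonds to H or metals contribute −1 each, and C–C bonds contribute 0. Tallying each carbon:
C1: 1C, 2H, 1Li → 0 − 2 − 1 = -3
C2: 2C, 2H → 0 − 2 = -2
C3: 3C, 1H → 0 − 1 = -1
C4: 3C, 1Br → 0 + 1 = +1
C5: 3C, 1H → 0 − 1 = -1
C6: 2C, 1H, 1Br → 0 − 1 + 1 = 0
The lowest value is -3.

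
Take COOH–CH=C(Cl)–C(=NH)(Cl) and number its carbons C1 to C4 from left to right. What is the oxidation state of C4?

+3

C4 has one bond to C (0), a double bond to N (2×+1 = +2), one bond to Cl (+1).
Oxidation state = 0 + 2 + 1 = +3.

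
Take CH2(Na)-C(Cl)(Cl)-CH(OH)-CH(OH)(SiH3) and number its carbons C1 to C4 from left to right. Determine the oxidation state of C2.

+2

Count +1 for every bond to an atom more electronegative than carbon and −1 for every bond to one less electronegative; C–C bonds are 0.
C2 has one bond to C (0), one bond to C (0), one bond to Cl (+1), one bond to Cl (+1).
Oxidation state = 0 + 0 + 1 + 1 = +2.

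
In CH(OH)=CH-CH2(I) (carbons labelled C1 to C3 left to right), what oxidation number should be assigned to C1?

Bonds to more-electronegative neighbours contribute +1 each, bonds to H or metals contribute −1 each, and C–C bonds contribute 0.
C1 has a double bond to C (2×0 = 0), one bond to H (-1), one bond to O (+1).
Oxidation state = 0 − 1 + 1 = 0.

0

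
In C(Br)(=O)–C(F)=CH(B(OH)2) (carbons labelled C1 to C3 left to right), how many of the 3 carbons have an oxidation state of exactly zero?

Tallying each carbon's bonds:
C1: 1C, 2O, 1Br → 0 + 2 + 1 = +3
C2: 3C, 1F → 0 + 1 = +1
C3: 2C, 1H, 1B → 0 − 1 − 1 = -2
0 carbons meet the condition.

0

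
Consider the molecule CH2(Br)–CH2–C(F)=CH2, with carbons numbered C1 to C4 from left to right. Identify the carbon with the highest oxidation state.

Bonds to more-electronegative neighbours contribute +1 each, bonds to H or metals contribute −1 each, and C–C bonds contribute 0. Tallying each carbon:
C1: 1C, 2H, 1Br → 0 − 2 + 1 = -1
C2: 2C, 2H → 0 − 2 = -2
C3: 3C, 1F → 0 + 1 = +1
C4: 2C, 2H → 0 − 2 = -2
The most oxidised carbon is C3 at +1.

C3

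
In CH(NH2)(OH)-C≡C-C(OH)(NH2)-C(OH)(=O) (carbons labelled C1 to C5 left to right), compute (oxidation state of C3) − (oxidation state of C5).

C3: 4C → 0 = 0
C5: 1C, 3O → 0 + 3 = +3
Difference: 0 − (+3) = -3.

-3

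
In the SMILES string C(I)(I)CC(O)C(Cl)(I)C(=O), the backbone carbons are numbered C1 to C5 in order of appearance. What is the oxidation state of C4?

C4 has one bond to C (0), one bond to C (0), one bond to Cl (+1), one bond to I (+1).
Oxidation state = 0 + 0 + 1 + 1 = +2.

+2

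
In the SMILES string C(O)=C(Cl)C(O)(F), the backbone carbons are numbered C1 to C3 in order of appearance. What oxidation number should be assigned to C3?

+1

Bonds to more-electronegative neighbours contribute +1 each, bonds to H or metals contribute −1 each, and C–C bonds contribute 0.
C3 has one bond to C (0), one bond to O (+1), one bond to F (+1), one bond to H (-1).
Oxidation state = 0 + 1 + 1 − 1 = +1.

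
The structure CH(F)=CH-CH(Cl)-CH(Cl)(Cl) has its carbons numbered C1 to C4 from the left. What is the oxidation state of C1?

Each bond to a more electronegative atom (O, N, halogen) counts +1, each bond to a less electronegative atom (H, metal, B, Si) counts −1, and each C–C bond counts 0.
C1 has a double bond to C (2×0 = 0), one bond to H (-1), one bond to F (+1).
Oxidation state = 0 − 1 + 1 = 0.

0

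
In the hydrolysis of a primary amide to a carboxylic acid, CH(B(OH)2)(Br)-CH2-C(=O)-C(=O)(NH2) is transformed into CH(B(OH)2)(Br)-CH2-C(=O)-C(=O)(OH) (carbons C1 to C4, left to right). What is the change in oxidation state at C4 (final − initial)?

0

Before: C4 has 1 bond to C, 2 bonds to O, 1 bond to N → oxidation state +3.
After: C4 has 1 bond to C, 3 bonds to O → oxidation state +3.
Δ = +3 − (+3) = 0, so no net redox change at C4.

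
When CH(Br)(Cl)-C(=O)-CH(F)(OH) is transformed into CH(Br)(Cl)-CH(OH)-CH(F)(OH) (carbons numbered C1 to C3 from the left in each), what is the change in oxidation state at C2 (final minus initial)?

-2

Before: C2 has 2 bonds to C, 2 bonds to O → oxidation state +2.
After: C2 has 2 bonds to C, 1 bond to H, 1 bond to O → oxidation state 0.
Δ = 0 − (+2) = -2, so this is a reduction at C2.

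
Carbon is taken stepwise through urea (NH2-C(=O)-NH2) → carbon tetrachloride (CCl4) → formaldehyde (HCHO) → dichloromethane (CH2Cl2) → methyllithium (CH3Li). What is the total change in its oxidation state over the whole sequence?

-8

Carbon oxidation states along the series — urea: +4, carbon tetrachloride: +4, formaldehyde: 0, dichloromethane: 0, methyllithium: -4.
Net change = -4 − (+4) = -8.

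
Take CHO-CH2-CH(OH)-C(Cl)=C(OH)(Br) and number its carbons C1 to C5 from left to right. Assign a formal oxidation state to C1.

+1

Count +1 for every bond to an atom more electronegative than carbon and −1 for every bond to one less electronegative; C–C bonds are 0.
C1 has one bond to C (0), a double bond to O (2×+1 = +2), one bond to H (-1).
Oxidation state = 0 + 2 − 1 = +1.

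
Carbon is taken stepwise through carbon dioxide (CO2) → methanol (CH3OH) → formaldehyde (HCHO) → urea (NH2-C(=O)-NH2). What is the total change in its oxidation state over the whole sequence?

0

Carbon oxidation states along the series — carbon dioxide: +4, methanol: -2, formaldehyde: 0, urea: +4.
Net change = +4 − (+4) = 0.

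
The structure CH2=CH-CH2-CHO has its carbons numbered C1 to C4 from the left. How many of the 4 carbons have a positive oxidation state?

Each bond to a more electronegative atom (O, N, halogen) counts +1, each bond to a less electronegative atom (H, metal, B, Si) counts −1, and each C–C bond counts 0. Tallying each carbon:
C1: 2C, 2H → 0 − 2 = -2
C2: 3C, 1H → 0 − 1 = -1
C3: 2C, 2H → 0 − 2 = -2
C4: 1C, 1H, 2O → 0 − 1 + 2 = +1
1 carbon (C4) meets the condition.

1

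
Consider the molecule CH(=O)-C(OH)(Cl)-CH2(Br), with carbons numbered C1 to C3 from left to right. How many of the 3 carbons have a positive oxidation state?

Bonds to more-electronegative neighbours contribute +1 each, bonds to H or metals contribute −1 each, and C–C bonds contribute 0. Tallying each carbon:
C1: 1C, 1H, 2O → 0 − 1 + 2 = +1
C2: 2C, 1O, 1Cl → 0 + 1 + 1 = +2
C3: 1C, 2H, 1Br → 0 − 2 + 1 = -1
2 carbons (C1, C2) meet the condition.

2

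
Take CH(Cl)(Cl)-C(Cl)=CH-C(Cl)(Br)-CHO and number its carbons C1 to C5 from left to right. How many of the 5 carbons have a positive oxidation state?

Tallying each carbon's bonds:
C1: 1C, 1H, 2Cl → 0 − 1 + 2 = +1
C2: 3C, 1Cl → 0 + 1 = +1
C3: 3C, 1H → 0 − 1 = -1
C4: 2C, 1Cl, 1Br → 0 + 1 + 1 = +2
C5: 1C, 1H, 2O → 0 − 1 + 2 = +1
4 carbons (C1, C2, C4, C5) meet the condition.

4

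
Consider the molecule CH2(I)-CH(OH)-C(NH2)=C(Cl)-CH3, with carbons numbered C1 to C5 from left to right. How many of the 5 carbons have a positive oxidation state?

2

Tallying each carbon's bonds:
C1: 1C, 2H, 1I → 0 − 2 + 1 = -1
C2: 2C, 1H, 1O → 0 − 1 + 1 = 0
C3: 3C, 1N → 0 + 1 = +1
C4: 3C, 1Cl → 0 + 1 = +1
C5: 1C, 3H → 0 − 3 = -3
2 carbons (C3, C4) meet the condition.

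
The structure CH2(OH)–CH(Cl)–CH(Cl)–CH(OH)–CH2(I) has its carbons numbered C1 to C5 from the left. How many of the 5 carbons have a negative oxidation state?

Tallying each carbon's bonds:
C1: 1C, 2H, 1O → 0 − 2 + 1 = -1
C2: 2C, 1H, 1Cl → 0 − 1 + 1 = 0
C3: 2C, 1H, 1Cl → 0 − 1 + 1 = 0
C4: 2C, 1H, 1O → 0 − 1 + 1 = 0
C5: 1C, 2H, 1I → 0 − 2 + 1 = -1
2 carbons (C1, C5) meet the condition.

2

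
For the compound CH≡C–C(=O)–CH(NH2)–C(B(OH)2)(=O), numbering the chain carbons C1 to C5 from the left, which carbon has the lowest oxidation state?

Tallying each carbon's bonds:
C1: 3C, 1H → 0 − 1 = -1
C2: 4C → 0 = 0
C3: 2C, 2O → 0 + 2 = +2
C4: 2C, 1H, 1N → 0 − 1 + 1 = 0
C5: 1C, 2O, 1B → 0 + 2 − 1 = +1
The most reduced carbon is C1 at -1.

C1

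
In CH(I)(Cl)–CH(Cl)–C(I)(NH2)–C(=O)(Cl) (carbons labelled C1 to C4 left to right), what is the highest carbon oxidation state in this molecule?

Count +1 for every bond to an atom more electronegative than carbon and −1 for every bond to one less electronegative; C–C bonds are 0. Tallying each carbon:
C1: 1C, 1H, 1Cl, 1I → 0 − 1 + 1 + 1 = +1
C2: 2C, 1H, 1Cl → 0 − 1 + 1 = 0
C3: 2C, 1N, 1I → 0 + 1 + 1 = +2
C4: 1C, 2O, 1Cl → 0 + 2 + 1 = +3
The highest value is +3.

+3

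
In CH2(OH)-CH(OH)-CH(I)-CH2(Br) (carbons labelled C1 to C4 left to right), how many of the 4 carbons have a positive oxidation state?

Count +1 for every bond to an atom more electronegative than carbon and −1 for every bond to one less electronegative; C–C bonds are 0. Tallying each carbon:
C1: 1C, 2H, 1O → 0 − 2 + 1 = -1
C2: 2C, 1H, 1O → 0 − 1 + 1 = 0
C3: 2C, 1H, 1I → 0 − 1 + 1 = 0
C4: 1C, 2H, 1Br → 0 − 2 + 1 = -1
0 carbons meet the condition.

0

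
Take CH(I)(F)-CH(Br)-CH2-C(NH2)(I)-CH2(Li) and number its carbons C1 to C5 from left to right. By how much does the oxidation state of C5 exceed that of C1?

C5: 1C, 2H, 1Li → 0 − 2 − 1 = -3
C1: 1C, 1H, 1F, 1I → 0 − 1 + 1 + 1 = +1
Difference: -3 − (+1) = -4.

-4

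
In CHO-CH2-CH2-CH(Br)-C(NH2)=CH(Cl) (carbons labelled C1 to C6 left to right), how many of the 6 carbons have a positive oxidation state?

2

Each bond to a more electronegative atom (O, N, halogen) counts +1, each bond to a less electronegative atom (H, metal, B, Si) counts −1, and each C–C bond counts 0. Tallying each carbon:
C1: 1C, 1H, 2O → 0 − 1 + 2 = +1
C2: 2C, 2H → 0 − 2 = -2
C3: 2C, 2H → 0 − 2 = -2
C4: 2C, 1H, 1Br → 0 − 1 + 1 = 0
C5: 3C, 1N → 0 + 1 = +1
C6: 2C, 1H, 1Cl → 0 − 1 + 1 = 0
2 carbons (C1, C5) meet the condition.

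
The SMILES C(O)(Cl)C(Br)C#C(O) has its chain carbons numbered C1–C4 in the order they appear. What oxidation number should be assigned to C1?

Bonds to more-electronegative neighbours contribute +1 each, bonds to H or metals contribute −1 each, and C–C bonds contribute 0.
C1 has one bond to C (0), one bond to H (-1), one bond to O (+1), one bond to Cl (+1).
Oxidation state = 0 − 1 + 1 + 1 = +1.

+1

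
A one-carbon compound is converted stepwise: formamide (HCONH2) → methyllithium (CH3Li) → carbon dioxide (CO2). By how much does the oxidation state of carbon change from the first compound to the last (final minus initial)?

Carbon oxidation states along the series — formamide: +2, methyllithium: -4, carbon dioxide: +4.
Net change = +4 − (+2) = +2.

+2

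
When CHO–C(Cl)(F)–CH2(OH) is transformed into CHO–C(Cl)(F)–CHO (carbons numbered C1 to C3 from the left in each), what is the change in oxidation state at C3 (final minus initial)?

+2

Before: C3 has 1 bond to C, 2 bonds to H, 1 bond to O → oxidation state -1.
After: C3 has 1 bond to C, 1 bond to H, 2 bonds to O → oxidation state +1.
Δ = +1 − (-1) = +2, so this is an oxidation at C3.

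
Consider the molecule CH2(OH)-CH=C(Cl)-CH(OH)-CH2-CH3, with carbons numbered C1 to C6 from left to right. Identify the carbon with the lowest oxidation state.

Count +1 for every bond to an atom more electronegative than carbon and −1 for every bond to one less electronegative; C–C bonds are 0. Tallying each carbon:
C1: 1C, 2H, 1O → 0 − 2 + 1 = -1
C2: 3C, 1H → 0 − 1 = -1
C3: 3C, 1Cl → 0 + 1 = +1
C4: 2C, 1H, 1O → 0 − 1 + 1 = 0
C5: 2C, 2H → 0 − 2 = -2
C6: 1C, 3H → 0 − 3 = -3
The most reduced carbon is C6 at -3.

C6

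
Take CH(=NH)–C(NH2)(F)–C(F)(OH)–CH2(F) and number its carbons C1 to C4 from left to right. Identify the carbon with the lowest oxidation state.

Assign +1 per bond to O/N/halogen, −1 per bond to H or an electropositive element, and 0 per bond to carbon. Tallying each carbon:
C1: 1C, 1H, 2N → 0 − 1 + 2 = +1
C2: 2C, 1N, 1F → 0 + 1 + 1 = +2
C3: 2C, 1O, 1F → 0 + 1 + 1 = +2
C4: 1C, 2H, 1F → 0 − 2 + 1 = -1
The most reduced carbon is C4 at -1.

C4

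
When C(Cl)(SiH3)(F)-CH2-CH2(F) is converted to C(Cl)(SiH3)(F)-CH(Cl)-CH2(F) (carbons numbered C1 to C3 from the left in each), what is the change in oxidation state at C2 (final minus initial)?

Before: C2 has 2 bonds to C, 2 bonds to H → oxidation state -2.
After: C2 has 2 bonds to C, 1 bond to H, 1 bond to Cl → oxidation state 0.
Δ = 0 − (-2) = +2, so this is an oxidation at C2.

+2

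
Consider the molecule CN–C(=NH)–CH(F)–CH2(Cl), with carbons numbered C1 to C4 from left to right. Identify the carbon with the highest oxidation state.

Assign +1 per bond to O/N/halogen, −1 per bond to H or an electropositive element, and 0 per bond to carbon. Tallying each carbon:
C1: 1C, 3N → 0 + 3 = +3
C2: 2C, 2N → 0 + 2 = +2
C3: 2C, 1H, 1F → 0 − 1 + 1 = 0
C4: 1C, 2H, 1Cl → 0 − 2 + 1 = -1
The most oxidised carbon is C1 at +3.

C1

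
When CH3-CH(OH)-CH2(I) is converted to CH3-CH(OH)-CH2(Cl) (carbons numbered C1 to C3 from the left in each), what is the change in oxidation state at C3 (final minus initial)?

0

Before: C3 has 1 bond to C, 2 bonds to H, 1 bond to I → oxidation state -1.
After: C3 has 1 bond to C, 2 bonds to H, 1 bond to Cl → oxidation state -1.
Δ = -1 − (-1) = 0, so no net redox change at C3.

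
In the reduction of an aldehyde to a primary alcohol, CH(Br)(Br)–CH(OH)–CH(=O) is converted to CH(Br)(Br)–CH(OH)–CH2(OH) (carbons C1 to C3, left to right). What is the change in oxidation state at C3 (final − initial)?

Before: C3 has 1 bond to C, 1 bond to H, 2 bonds to O → oxidation state +1.
After: C3 has 1 bond to C, 2 bonds to H, 1 bond to O → oxidation state -1.
Δ = -1 − (+1) = -2, so this is a reduction at C3.

-2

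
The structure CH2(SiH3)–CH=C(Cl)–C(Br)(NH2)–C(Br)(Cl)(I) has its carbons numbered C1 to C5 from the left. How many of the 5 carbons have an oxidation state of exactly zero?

0

Each bond to a more electronegative atom (O, N, halogen) counts +1, each bond to a less electronegative atom (H, metal, B, Si) counts −1, and each C–C bond counts 0. Tallying each carbon:
C1: 1C, 2H, 1Si → 0 − 2 − 1 = -3
C2: 3C, 1H → 0 − 1 = -1
C3: 3C, 1Cl → 0 + 1 = +1
C4: 2C, 1N, 1Br → 0 + 1 + 1 = +2
C5: 1C, 1Cl, 1Br, 1I → 0 + 1 + 1 + 1 = +3
0 carbons meet the condition.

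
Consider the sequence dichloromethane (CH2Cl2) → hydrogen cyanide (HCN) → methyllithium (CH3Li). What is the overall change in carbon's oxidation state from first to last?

Carbon oxidation states along the series — dichloromethane: 0, hydrogen cyanide: +2, methyllithium: -4.
Net change = -4 − (0) = -4.

-4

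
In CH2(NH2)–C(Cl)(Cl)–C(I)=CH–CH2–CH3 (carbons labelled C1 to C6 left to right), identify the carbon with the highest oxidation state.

Bonds to more-electronegative neighbours contribute +1 each, bonds to H or metals contribute −1 each, and C–C bonds contribute 0. Tallying each carbon:
C1: 1C, 2H, 1N → 0 − 2 + 1 = -1
C2: 2C, 2Cl → 0 + 2 = +2
C3: 3C, 1I → 0 + 1 = +1
C4: 3C, 1H → 0 − 1 = -1
C5: 2C, 2H → 0 − 2 = -2
C6: 1C, 3H → 0 − 3 = -3
The most oxidised carbon is C2 at +2.

C2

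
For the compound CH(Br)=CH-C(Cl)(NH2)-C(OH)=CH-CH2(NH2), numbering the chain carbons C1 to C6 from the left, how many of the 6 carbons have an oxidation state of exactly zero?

Count +1 for every bond to an atom more electronegative than carbon and −1 for every bond to one less electronegative; C–C bonds are 0. Tallying each carbon:
C1: 2C, 1H, 1Br → 0 − 1 + 1 = 0
C2: 3C, 1H → 0 − 1 = -1
C3: 2C, 1N, 1Cl → 0 + 1 + 1 = +2
C4: 3C, 1O → 0 + 1 = +1
C5: 3C, 1H → 0 − 1 = -1
C6: 1C, 2H, 1N → 0 − 2 + 1 = -1
1 carbon (C1) meets the condition.

1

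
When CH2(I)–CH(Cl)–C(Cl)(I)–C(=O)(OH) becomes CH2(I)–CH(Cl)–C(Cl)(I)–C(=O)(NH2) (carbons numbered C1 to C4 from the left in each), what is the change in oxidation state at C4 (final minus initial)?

0

Before: C4 has 1 bond to C, 3 bonds to O → oxidation state +3.
After: C4 has 1 bond to C, 2 bonds to O, 1 bond to N → oxidation state +3.
Δ = +3 − (+3) = 0, so no net redox change at C4.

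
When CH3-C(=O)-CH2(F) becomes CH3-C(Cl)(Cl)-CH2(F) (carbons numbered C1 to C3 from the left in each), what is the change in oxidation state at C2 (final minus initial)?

Before: C2 has 2 bonds to C, 2 bonds to O → oxidation state +2.
After: C2 has 2 bonds to C, 2 bonds to Cl → oxidation state +2.
Δ = +2 − (+2) = 0, so no net redox change at C2.

0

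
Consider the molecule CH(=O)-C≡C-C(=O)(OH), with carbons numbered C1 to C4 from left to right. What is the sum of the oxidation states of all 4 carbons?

Each bond to a more electronegative atom (O, N, halogen) counts +1, each bond to a less electronegative atom (H, metal, B, Si) counts −1, and each C–C bond counts 0. Tallying each carbon:
C1: 1C, 1H, 2O → 0 − 1 + 2 = +1
C2: 4C → 0 = 0
C3: 4C → 0 = 0
C4: 1C, 3O → 0 + 3 = +3
Sum = +1 + 0 + 0 + 3 = +4.

+4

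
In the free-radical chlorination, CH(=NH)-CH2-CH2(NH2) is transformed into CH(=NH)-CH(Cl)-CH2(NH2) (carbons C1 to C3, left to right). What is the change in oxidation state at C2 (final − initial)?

Before: C2 has 2 bonds to C, 2 bonds to H → oxidation state -2.
After: C2 has 2 bonds to C, 1 bond to H, 1 bond to Cl → oxidation state 0.
Δ = 0 − (-2) = +2, so this is an oxidation at C2.

+2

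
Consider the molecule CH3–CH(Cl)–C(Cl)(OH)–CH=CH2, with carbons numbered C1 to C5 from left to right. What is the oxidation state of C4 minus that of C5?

+1

C4: 3C, 1H → 0 − 1 = -1
C5: 2C, 2H → 0 − 2 = -2
Difference: -1 − (-2) = +1.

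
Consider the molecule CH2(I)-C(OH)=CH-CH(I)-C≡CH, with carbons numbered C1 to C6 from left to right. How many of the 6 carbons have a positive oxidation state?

1

Tallying each carbon's bonds:
C1: 1C, 2H, 1I → 0 − 2 + 1 = -1
C2: 3C, 1O → 0 + 1 = +1
C3: 3C, 1H → 0 − 1 = -1
C4: 2C, 1H, 1I → 0 − 1 + 1 = 0
C5: 4C → 0 = 0
C6: 3C, 1H → 0 − 1 = -1
1 carbon (C2) meets the condition.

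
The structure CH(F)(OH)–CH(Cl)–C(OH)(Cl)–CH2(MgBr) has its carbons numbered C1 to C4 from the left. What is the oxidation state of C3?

Bonds to more-electronegative neighbours contribute +1 each, bonds to H or metals contribute −1 each, and C–C bonds contribute 0.
C3 has one bond to C (0), one bond to C (0), one bond to O (+1), one bond to Cl (+1).
Oxidation state = 0 + 0 + 1 + 1 = +2.

+2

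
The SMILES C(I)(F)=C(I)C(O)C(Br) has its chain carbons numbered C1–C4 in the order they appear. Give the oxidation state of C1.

+2

C1 has a double bond to C (2×0 = 0), one bond to I (+1), one bond to F (+1).
Oxidation state = 0 + 1 + 1 = +2.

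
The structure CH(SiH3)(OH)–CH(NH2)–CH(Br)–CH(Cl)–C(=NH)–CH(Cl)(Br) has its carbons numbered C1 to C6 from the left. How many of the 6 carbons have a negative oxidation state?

1

Bonds to more-electronegative neighbours contribute +1 each, bonds to H or metals contribute −1 each, and C–C bonds contribute 0. Tallying each carbon:
C1: 1C, 1H, 1O, 1Si → 0 − 1 + 1 − 1 = -1
C2: 2C, 1H, 1N → 0 − 1 + 1 = 0
C3: 2C, 1H, 1Br → 0 − 1 + 1 = 0
C4: 2C, 1H, 1Cl → 0 − 1 + 1 = 0
C5: 2C, 2N → 0 + 2 = +2
C6: 1C, 1H, 1Cl, 1Br → 0 − 1 + 1 + 1 = +1
1 carbon (C1) meets the condition.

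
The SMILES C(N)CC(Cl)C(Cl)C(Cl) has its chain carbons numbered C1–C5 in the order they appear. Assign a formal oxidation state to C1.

Each bond to a more electronegative atom (O, N, halogen) counts +1, each bond to a less electronegative atom (H, metal, B, Si) counts −1, and each C–C bond counts 0.
C1 has one bond to C (0), one bond to H (-1), one bond to N (+1), one bond to H (-1).
Oxidation state = 0 − 1 + 1 − 1 = -1.

-1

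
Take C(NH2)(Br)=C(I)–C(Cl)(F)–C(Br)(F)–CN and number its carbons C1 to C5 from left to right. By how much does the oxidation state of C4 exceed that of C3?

0

C4: 2C, 1F, 1Br → 0 + 1 + 1 = +2
C3: 2C, 1F, 1Cl → 0 + 1 + 1 = +2
Difference: +2 − (+2) = 0.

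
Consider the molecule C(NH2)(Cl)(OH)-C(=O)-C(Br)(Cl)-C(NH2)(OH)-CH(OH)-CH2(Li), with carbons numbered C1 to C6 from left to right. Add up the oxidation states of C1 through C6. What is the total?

+6

Tallying each carbon's bonds:
C1: 1C, 1O, 1N, 1Cl → 0 + 1 + 1 + 1 = +3
C2: 2C, 2O → 0 + 2 = +2
C3: 2C, 1Cl, 1Br → 0 + 1 + 1 = +2
C4: 2C, 1O, 1N → 0 + 1 + 1 = +2
C5: 2C, 1H, 1O → 0 − 1 + 1 = 0
C6: 1C, 2H, 1Li → 0 − 2 − 1 = -3
Sum = +3 + 2 + 2 + 2 + 0 − 3 = +6.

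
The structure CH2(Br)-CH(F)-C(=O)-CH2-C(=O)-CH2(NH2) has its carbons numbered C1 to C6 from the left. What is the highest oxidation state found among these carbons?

+2

Count +1 for every bond to an atom more electronegative than carbon and −1 for every bond to one less electronegative; C–C bonds are 0. Tallying each carbon:
C1: 1C, 2H, 1Br → 0 − 2 + 1 = -1
C2: 2C, 1H, 1F → 0 − 1 + 1 = 0
C3: 2C, 2O → 0 + 2 = +2
C4: 2C, 2H → 0 − 2 = -2
C5: 2C, 2O → 0 + 2 = +2
C6: 1C, 2H, 1N → 0 − 2 + 1 = -1
The highest value is +2.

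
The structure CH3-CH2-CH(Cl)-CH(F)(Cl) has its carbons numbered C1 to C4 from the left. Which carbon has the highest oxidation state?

C4

Assign +1 per bond to O/N/halogen, −1 per bond to H or an electropositive element, and 0 per bond to carbon. Tallying each carbon:
C1: 1C, 3H → 0 − 3 = -3
C2: 2C, 2H → 0 − 2 = -2
C3: 2C, 1H, 1Cl → 0 − 1 + 1 = 0
C4: 1C, 1H, 1F, 1Cl → 0 − 1 + 1 + 1 = +1
The most oxidised carbon is C4 at +1.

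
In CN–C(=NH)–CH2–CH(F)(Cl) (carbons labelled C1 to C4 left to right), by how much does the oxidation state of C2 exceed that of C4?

+1

C2: 2C, 2N → 0 + 2 = +2
C4: 1C, 1H, 1F, 1Cl → 0 − 1 + 1 + 1 = +1
Difference: +2 − (+1) = +1.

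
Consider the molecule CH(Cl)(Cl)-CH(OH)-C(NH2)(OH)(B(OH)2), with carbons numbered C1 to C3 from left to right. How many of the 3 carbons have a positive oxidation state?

Tallying each carbon's bonds:
C1: 1C, 1H, 2Cl → 0 − 1 + 2 = +1
C2: 2C, 1H, 1O → 0 − 1 + 1 = 0
C3: 1C, 1O, 1N, 1B → 0 + 1 + 1 − 1 = +1
2 carbons (C1, C3) meet the condition.

2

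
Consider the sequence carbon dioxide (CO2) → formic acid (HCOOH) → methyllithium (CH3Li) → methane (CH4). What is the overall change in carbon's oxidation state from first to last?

-8

Carbon oxidation states along the series — carbon dioxide: +4, formic acid: +2, methyllithium: -4, methane: -4.
Net change = -4 − (+4) = -8.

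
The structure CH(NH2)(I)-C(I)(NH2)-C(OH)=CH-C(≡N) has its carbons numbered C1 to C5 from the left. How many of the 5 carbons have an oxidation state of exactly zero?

Bonds to more-electronegative neighbours contribute +1 each, bonds to H or metals contribute −1 each, and C–C bonds contribute 0. Tallying each carbon:
C1: 1C, 1H, 1N, 1I → 0 − 1 + 1 + 1 = +1
C2: 2C, 1N, 1I → 0 + 1 + 1 = +2
C3: 3C, 1O → 0 + 1 = +1
C4: 3C, 1H → 0 − 1 = -1
C5: 1C, 3N → 0 + 3 = +3
0 carbons meet the condition.

0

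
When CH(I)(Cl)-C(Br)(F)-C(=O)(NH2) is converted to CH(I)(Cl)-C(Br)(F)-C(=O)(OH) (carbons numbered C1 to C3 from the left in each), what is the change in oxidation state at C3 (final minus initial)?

0

Before: C3 has 1 bond to C, 2 bonds to O, 1 bond to N → oxidation state +3.
After: C3 has 1 bond to C, 3 bonds to O → oxidation state +3.
Δ = +3 − (+3) = 0, so no net redox change at C3.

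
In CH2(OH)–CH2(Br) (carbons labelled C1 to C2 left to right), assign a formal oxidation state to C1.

-1

C1 has one bond to C (0), one bond to H (-1), one bond to O (+1), one bond to H (-1).
Oxidation state = 0 − 1 + 1 − 1 = -1.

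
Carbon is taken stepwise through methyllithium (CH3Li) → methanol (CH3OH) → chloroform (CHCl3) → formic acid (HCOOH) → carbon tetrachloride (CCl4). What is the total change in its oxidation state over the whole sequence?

+8

Carbon oxidation states along the series — methyllithium: -4, methanol: -2, chloroform: +2, formic acid: +2, carbon tetrachloride: +4.
Net change = +4 − (-4) = +8.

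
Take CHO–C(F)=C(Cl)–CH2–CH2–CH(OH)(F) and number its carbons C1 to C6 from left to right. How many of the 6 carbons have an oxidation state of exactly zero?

0

Tallying each carbon's bonds:
C1: 1C, 1H, 2O → 0 − 1 + 2 = +1
C2: 3C, 1F → 0 + 1 = +1
C3: 3C, 1Cl → 0 + 1 = +1
C4: 2C, 2H → 0 − 2 = -2
C5: 2C, 2H → 0 − 2 = -2
C6: 1C, 1H, 1O, 1F → 0 − 1 + 1 + 1 = +1
0 carbons meet the condition.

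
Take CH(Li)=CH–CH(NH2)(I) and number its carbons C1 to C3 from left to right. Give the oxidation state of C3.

+1

C3 has one bond to C (0), one bond to N (+1), one bond to H (-1), one bond to I (+1).
Oxidation state = 0 + 1 − 1 + 1 = +1.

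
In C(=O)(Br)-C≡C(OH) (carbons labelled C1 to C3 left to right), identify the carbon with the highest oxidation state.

Bonds to more-electronegative neighbours contribute +1 each, bonds to H or metals contribute −1 each, and C–C bonds contribute 0. Tallying each carbon:
C1: 1C, 2O, 1Br → 0 + 2 + 1 = +3
C2: 4C → 0 = 0
C3: 3C, 1O → 0 + 1 = +1
The most oxidised carbon is C1 at +3.

C1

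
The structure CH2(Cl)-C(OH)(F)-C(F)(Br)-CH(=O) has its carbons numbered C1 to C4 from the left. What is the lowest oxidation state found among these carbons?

-1

Tallying each carbon's bonds:
C1: 1C, 2H, 1Cl → 0 − 2 + 1 = -1
C2: 2C, 1O, 1F → 0 + 1 + 1 = +2
C3: 2C, 1F, 1Br → 0 + 1 + 1 = +2
C4: 1C, 1H, 2O → 0 − 1 + 2 = +1
The lowest value is -1.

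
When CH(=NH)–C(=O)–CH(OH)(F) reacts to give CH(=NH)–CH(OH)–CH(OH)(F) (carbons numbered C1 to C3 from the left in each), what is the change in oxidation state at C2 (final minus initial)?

Before: C2 has 2 bonds to C, 2 bonds to O → oxidation state +2.
After: C2 has 2 bonds to C, 1 bond to H, 1 bond to O → oxidation state 0.
Δ = 0 − (+2) = -2, so this is a reduction at C2.

-2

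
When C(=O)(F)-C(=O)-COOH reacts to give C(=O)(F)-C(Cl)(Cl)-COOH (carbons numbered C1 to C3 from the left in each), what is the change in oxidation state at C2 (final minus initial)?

0

Before: C2 has 2 bonds to C, 2 bonds to O → oxidation state +2.
After: C2 has 2 bonds to C, 2 bonds to Cl → oxidation state +2.
Δ = +2 − (+2) = 0, so no net redox change at C2.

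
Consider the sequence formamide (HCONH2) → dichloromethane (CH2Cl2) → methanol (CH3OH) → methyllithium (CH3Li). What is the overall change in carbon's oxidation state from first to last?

-6

Carbon oxidation states along the series — formamide: +2, dichloromethane: 0, methanol: -2, methyllithium: -4.
Net change = -4 − (+2) = -6.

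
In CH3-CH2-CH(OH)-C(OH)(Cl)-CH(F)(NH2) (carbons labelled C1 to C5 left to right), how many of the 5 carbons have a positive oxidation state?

Tallying each carbon's bonds:
C1: 1C, 3H → 0 − 3 = -3
C2: 2C, 2H → 0 − 2 = -2
C3: 2C, 1H, 1O → 0 − 1 + 1 = 0
C4: 2C, 1O, 1Cl → 0 + 1 + 1 = +2
C5: 1C, 1H, 1N, 1F → 0 − 1 + 1 + 1 = +1
2 carbons (C4, C5) meet the condition.

2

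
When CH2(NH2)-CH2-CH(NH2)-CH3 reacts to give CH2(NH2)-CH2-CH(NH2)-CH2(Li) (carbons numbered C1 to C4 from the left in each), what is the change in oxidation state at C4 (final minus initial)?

Before: C4 has 1 bond to C, 3 bonds to H → oxidation state -3.
After: C4 has 1 bond to C, 2 bonds to H, 1 bond to Li → oxidation state -3.
Δ = -3 − (-3) = 0, so no net redox change at C4.

0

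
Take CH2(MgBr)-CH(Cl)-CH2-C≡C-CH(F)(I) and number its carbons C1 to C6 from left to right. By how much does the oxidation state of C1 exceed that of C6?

C1: 1C, 2H, 1Mg → 0 − 2 − 1 = -3
C6: 1C, 1H, 1F, 1I → 0 − 1 + 1 + 1 = +1
Difference: -3 − (+1) = -4.

-4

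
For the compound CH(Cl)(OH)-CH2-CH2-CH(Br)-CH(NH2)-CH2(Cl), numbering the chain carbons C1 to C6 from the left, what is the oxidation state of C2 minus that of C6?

C2: 2C, 2H → 0 − 2 = -2
C6: 1C, 2H, 1Cl → 0 − 2 + 1 = -1
Difference: -2 − (-1) = -1.

-1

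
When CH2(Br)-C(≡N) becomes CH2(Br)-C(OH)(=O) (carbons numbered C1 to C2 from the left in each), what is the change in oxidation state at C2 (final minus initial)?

Before: C2 has 1 bond to C, 3 bonds to N → oxidation state +3.
After: C2 has 1 bond to C, 3 bonds to O → oxidation state +3.
Δ = +3 − (+3) = 0, so no net redox change at C2.

0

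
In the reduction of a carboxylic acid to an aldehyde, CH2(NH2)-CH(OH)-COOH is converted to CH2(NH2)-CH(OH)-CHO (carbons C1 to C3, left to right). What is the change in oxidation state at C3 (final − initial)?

-2

Before: C3 has 1 bond to C, 3 bonds to O → oxidation state +3.
After: C3 has 1 bond to C, 1 bond to H, 2 bonds to O → oxidation state +1.
Δ = +1 − (+3) = -2, so this is a reduction at C3.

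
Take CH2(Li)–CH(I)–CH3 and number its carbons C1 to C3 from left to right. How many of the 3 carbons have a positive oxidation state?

0

Tallying each carbon's bonds:
C1: 1C, 2H, 1Li → 0 − 2 − 1 = -3
C2: 2C, 1H, 1I → 0 − 1 + 1 = 0
C3: 1C, 3H → 0 − 3 = -3
0 carbons meet the condition.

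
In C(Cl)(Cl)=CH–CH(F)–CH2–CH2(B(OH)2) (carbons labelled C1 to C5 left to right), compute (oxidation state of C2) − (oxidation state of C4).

C2: 3C, 1H → 0 − 1 = -1
C4: 2C, 2H → 0 − 2 = -2
Difference: -1 − (-2) = +1.

+1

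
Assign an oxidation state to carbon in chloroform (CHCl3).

The carbon has one bond to H (-1), one bond to Cl (+1), one bond to Cl (+1), one bond to Cl (+1).
Oxidation state = -1 + 1 + 1 + 1 = +2.

+2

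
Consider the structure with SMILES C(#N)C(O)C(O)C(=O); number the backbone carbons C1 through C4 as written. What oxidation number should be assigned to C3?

Count +1 for every bond to an atom more electronegative than carbon and −1 for every bond to one less electronegative; C–C bonds are 0.
C3 has one bond to C (0), one bond to C (0), one bond to O (+1), one bond to H (-1).
Oxidation state = 0 + 0 + 1 − 1 = 0.

0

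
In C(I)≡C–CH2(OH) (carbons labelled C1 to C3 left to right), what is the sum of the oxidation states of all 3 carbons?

Count +1 for every bond to an atom more electronegative than carbon and −1 for every bond to one less electronegative; C–C bonds are 0. Tallying each carbon:
C1: 3C, 1I → 0 + 1 = +1
C2: 4C → 0 = 0
C3: 1C, 2H, 1O → 0 − 2 + 1 = -1
Sum = +1 + 0 − 1 = 0.

0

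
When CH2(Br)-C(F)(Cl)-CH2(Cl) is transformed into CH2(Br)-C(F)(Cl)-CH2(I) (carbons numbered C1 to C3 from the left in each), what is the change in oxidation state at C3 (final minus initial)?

0

Before: C3 has 1 bond to C, 2 bonds to H, 1 bond to Cl → oxidation state -1.
After: C3 has 1 bond to C, 2 bonds to H, 1 bond to I → oxidation state -1.
Δ = -1 − (-1) = 0, so no net redox change at C3.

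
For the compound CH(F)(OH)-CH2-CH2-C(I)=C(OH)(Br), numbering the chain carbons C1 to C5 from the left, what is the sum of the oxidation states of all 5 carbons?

Tallying each carbon's bonds:
C1: 1C, 1H, 1O, 1F → 0 − 1 + 1 + 1 = +1
C2: 2C, 2H → 0 − 2 = -2
C3: 2C, 2H → 0 − 2 = -2
C4: 3C, 1I → 0 + 1 = +1
C5: 2C, 1O, 1Br → 0 + 1 + 1 = +2
Sum = +1 − 2 − 2 + 1 + 2 = 0.

0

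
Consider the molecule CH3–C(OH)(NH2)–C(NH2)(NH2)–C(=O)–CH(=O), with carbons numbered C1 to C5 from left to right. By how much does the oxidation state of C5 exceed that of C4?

-1

C5: 1C, 1H, 2O → 0 − 1 + 2 = +1
C4: 2C, 2O → 0 + 2 = +2
Difference: +1 − (+2) = -1.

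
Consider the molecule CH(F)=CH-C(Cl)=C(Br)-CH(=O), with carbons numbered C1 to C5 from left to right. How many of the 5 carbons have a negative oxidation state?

Tallying each carbon's bonds:
C1: 2C, 1H, 1F → 0 − 1 + 1 = 0
C2: 3C, 1H → 0 − 1 = -1
C3: 3C, 1Cl → 0 + 1 = +1
C4: 3C, 1Br → 0 + 1 = +1
C5: 1C, 1H, 2O → 0 − 1 + 2 = +1
1 carbon (C2) meets the condition.

1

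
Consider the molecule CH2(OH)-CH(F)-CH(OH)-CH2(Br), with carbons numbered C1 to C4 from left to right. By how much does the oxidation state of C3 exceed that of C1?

+1

C3: 2C, 1H, 1O → 0 − 1 + 1 = 0
C1: 1C, 2H, 1O → 0 − 2 + 1 = -1
Difference: 0 − (-1) = +1.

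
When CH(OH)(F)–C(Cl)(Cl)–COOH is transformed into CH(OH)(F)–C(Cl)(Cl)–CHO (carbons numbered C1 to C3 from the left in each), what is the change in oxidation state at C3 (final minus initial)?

-2

Before: C3 has 1 bond to C, 3 bonds to O → oxidation state +3.
After: C3 has 1 bond to C, 1 bond to H, 2 bonds to O → oxidation state +1.
Δ = +1 − (+3) = -2, so this is a reduction at C3.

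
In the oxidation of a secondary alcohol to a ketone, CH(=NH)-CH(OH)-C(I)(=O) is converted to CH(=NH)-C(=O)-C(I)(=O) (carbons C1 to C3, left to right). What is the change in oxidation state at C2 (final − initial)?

Before: C2 has 2 bonds to C, 1 bond to H, 1 bond to O → oxidation state 0.
After: C2 has 2 bonds to C, 2 bonds to O → oxidation state +2.
Δ = +2 − (0) = +2, so this is an oxidation at C2.

+2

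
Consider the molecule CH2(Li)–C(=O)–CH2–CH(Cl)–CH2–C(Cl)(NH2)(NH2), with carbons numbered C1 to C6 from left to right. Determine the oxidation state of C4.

0

Bonds to more-electronegative neighbours contribute +1 each, bonds to H or metals contribute −1 each, and C–C bonds contribute 0.
C4 has one bond to C (0), one bond to C (0), one bond to Cl (+1), one bond to H (-1).
Oxidation state = 0 + 0 + 1 − 1 = 0.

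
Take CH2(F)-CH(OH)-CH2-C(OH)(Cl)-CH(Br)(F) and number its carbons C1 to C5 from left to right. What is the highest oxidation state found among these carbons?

Tallying each carbon's bonds:
C1: 1C, 2H, 1F → 0 − 2 + 1 = -1
C2: 2C, 1H, 1O → 0 − 1 + 1 = 0
C3: 2C, 2H → 0 − 2 = -2
C4: 2C, 1O, 1Cl → 0 + 1 + 1 = +2
C5: 1C, 1H, 1F, 1Br → 0 − 1 + 1 + 1 = +1
The highest value is +2.

+2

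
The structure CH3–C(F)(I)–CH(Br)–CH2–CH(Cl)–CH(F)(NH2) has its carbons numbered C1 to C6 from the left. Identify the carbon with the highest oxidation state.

C2

Tallying each carbon's bonds:
C1: 1C, 3H → 0 − 3 = -3
C2: 2C, 1F, 1I → 0 + 1 + 1 = +2
C3: 2C, 1H, 1Br → 0 − 1 + 1 = 0
C4: 2C, 2H → 0 − 2 = -2
C5: 2C, 1H, 1Cl → 0 − 1 + 1 = 0
C6: 1C, 1H, 1N, 1F → 0 − 1 + 1 + 1 = +1
The most oxidised carbon is C2 at +2.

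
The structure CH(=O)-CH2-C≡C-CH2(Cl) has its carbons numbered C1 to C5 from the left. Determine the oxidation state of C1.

Bonds to more-electronegative neighbours contribute +1 each, bonds to H or metals contribute −1 each, and C–C bonds contribute 0.
C1 has one bond to C (0), a double bond to O (2×+1 = +2), one bond to H (-1).
Oxidation state = 0 + 2 − 1 = +1.

+1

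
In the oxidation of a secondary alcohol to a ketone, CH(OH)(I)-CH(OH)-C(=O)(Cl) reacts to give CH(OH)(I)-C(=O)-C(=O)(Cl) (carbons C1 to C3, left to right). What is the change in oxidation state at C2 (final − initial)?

Before: C2 has 2 bonds to C, 1 bond to H, 1 bond to O → oxidation state 0.
After: C2 has 2 bonds to C, 2 bonds to O → oxidation state +2.
Δ = +2 − (0) = +2, so this is an oxidation at C2.

+2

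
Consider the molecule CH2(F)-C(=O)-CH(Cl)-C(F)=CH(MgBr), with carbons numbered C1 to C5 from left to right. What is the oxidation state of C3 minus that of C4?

C3: 2C, 1H, 1Cl → 0 − 1 + 1 = 0
C4: 3C, 1F → 0 + 1 = +1
Difference: 0 − (+1) = -1.

-1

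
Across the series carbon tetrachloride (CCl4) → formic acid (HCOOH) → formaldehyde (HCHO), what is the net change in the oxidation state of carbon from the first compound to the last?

-4

Carbon oxidation states along the series — carbon tetrachloride: +4, formic acid: +2, formaldehyde: 0.
Net change = 0 − (+4) = -4.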